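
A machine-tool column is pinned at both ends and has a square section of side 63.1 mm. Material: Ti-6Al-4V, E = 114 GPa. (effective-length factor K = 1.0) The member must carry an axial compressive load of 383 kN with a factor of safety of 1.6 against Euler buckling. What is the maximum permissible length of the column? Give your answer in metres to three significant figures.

I = a⁴/12 = 63.1⁴/12 = 1.321×10^6 mm⁴
I = 1.321×10^-6 m⁴
Required critical load P_cr = n·P = 1.6 × 383 = 612.8 kN = 6.128×10^5 N
From P_cr = π²EI/(K·L)²:  L = (1/K)·√(π²EI/P_cr) = (1/1)·√(π²×1.14×10^11×1.321×10^-6/6.128×10^5)
L = 1.56 m

L_max ≈ 1.56 m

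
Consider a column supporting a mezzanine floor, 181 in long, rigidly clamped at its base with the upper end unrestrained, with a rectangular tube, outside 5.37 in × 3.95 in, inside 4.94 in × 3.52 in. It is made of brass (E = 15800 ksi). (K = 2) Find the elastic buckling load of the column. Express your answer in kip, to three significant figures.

P_cr ≈ 11.5 kip

Weak-axis I_min = (h_o·b_o³ − h_i·b_i³)/12 with b_o = 3.95, b_i = 3.520 in (shorter outer/inner sides).
I_min = (5.37×3.95³ − 4.940×3.520³)/12 = 9.625 in⁴
Effective length L_e = K·L = 2 × 181 = 362.0 in
P_cr = π²EI / L_e² = π² × 15800×10³ × 9.625 / 362.0² = 1.145×10^4 lb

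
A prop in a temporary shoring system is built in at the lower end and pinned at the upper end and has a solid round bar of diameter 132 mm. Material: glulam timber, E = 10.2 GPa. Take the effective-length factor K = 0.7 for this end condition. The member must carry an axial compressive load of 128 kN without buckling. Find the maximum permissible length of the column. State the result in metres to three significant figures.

L_max ≈ 4.89 m

I = πd⁴/64 = π×132⁴/64 = 1.490×10^7 mm⁴
I = 1.490×10^-5 m⁴
At the buckling limit P_cr = P = 1.280×10^5 N
From P_cr = π²EI/(K·L)²:  L = (1/K)·√(π²EI/P_cr) = (1/0.7)·√(π²×1.02×10^10×1.490×10^-5/1.280×10^5)
L = 4.89 m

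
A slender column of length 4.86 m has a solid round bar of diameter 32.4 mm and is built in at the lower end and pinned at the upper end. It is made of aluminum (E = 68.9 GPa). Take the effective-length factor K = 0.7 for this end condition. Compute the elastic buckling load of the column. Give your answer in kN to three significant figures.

I = πd⁴/64 = π×32.4⁴/64 = 5.409×10^4 mm⁴
I = 5.409×10^4 mm⁴ = 5.409×10^-8 m⁴
Effective length L_e = K·L = 0.7 × 4.86 = 3.402 m
P_cr = π²EI / L_e² = π² × 68.9×10⁹ × 5.409×10^-8 / 3.402² = 3.178×10^3 N

P_cr ≈ 3.18 kN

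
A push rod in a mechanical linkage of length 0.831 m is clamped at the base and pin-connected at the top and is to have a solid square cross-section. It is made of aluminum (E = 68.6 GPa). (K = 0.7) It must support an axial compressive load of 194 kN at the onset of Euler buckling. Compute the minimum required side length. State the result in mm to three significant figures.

a ≈ 32.8 mm

L_e = K·L = 0.7 × 0.831 = 0.5817 m
Required I = P_cr·L_e²/(π²E) = 1.940×10^5 × 0.5817² / (π² × 6.86×10^10) = 9.696×10^-8 m⁴
I_req = 9.696×10^4 mm⁴
Solid square: I = a⁴/12  ⇒  a = (12I)^(1/4) = (12×9.696×10^4)^(1/4) = 32.8 mm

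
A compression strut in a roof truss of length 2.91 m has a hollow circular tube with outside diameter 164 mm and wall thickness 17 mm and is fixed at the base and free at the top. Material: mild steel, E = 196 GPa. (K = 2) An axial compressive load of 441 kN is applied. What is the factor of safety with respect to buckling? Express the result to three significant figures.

n ≈ 2.78

Inner diameter d_i = 164 − 2×17 = 130.0 mm
I = π(d_o⁴ − d_i⁴)/64 = π(164⁴ − 130.0⁴)/64 = 2.149×10^7 mm⁴
I = 2.149×10^7 mm⁴ = 2.149×10^-5 m⁴
Effective length L_e = K·L = 2 × 2.91 = 5.820 m
P_cr = π²EI / L_e² = π² × 196×10⁹ × 2.149×10^-5 / 5.820² = 1.227×10^6 N
Factor of safety n = P_cr / P = 1227.3 / 441 = 2.78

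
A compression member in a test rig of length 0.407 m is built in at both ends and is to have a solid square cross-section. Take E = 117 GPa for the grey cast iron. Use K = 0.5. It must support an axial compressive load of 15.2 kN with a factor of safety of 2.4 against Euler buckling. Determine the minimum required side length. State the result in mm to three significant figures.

Required P_cr = n·P = 2.4 × 15.2 = 36.48 kN
L_e = K·L = 0.5 × 0.407 = 0.2035 m
Required I = P_cr·L_e²/(π²E) = 3.648×10^4 × 0.2035² / (π² × 1.17×10^11) = 1.308×10^-9 m⁴
I_req = 1.308×10^3 mm⁴
Solid square: I = a⁴/12  ⇒  a = (12I)^(1/4) = (12×1.308×10^3)^(1/4) = 11.2 mm

a ≈ 11.2 mm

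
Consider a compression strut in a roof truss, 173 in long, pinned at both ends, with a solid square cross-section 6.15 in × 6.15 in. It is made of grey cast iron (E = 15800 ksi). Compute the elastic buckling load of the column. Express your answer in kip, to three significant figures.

I = a⁴/12 = 6.15⁴/12 = 119.2 in⁴
Effective length L_e = K·L = 1 × 173 = 173.0 in
P_cr = π²EI / L_e² = π² × 15800×10³ × 119.2 / 173.0² = 6.211×10^5 lb

P_cr ≈ 621 kip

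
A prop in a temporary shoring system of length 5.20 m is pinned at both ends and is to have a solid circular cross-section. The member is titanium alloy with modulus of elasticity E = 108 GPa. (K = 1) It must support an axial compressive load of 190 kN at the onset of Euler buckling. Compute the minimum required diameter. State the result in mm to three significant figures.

L_e = K·L = 1 × 5.20 = 5.200 m
Required I = P_cr·L_e²/(π²E) = 1.900×10^5 × 5.200² / (π² × 1.08×10^11) = 4.820×10^-6 m⁴
I_req = 4.820×10^6 mm⁴
Solid circle: I = πd⁴/64  ⇒  d = (64I/π)^(1/4) = (64×4.820×10^6/π)^(1/4) = 99.5 mm

d ≈ 99.5 mm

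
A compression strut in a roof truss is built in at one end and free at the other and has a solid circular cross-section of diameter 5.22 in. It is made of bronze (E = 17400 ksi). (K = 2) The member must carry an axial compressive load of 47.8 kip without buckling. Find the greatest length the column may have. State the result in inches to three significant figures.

L_max ≈ 181 in

I = πd⁴/64 = π×5.22⁴/64 = 36.45 in⁴
At the buckling limit P_cr = P = 4.780×10^4 lb
From P_cr = π²EI/(K·L)²:  L = (1/K)·√(π²EI/P_cr) = (1/2)·√(π²×1.74×10^7×36.45/4.780×10^4)
L = 181 in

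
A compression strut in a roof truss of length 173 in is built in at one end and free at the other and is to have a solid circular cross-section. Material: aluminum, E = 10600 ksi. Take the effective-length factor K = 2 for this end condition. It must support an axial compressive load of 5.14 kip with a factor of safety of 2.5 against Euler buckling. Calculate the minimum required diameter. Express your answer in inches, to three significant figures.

Required P_cr = n·P = 2.5 × 5.14 = 12.85 kip
L_e = K·L = 2 × 173 = 346.0 in
Required I = P_cr·L_e²/(π²E) = 1.285×10^4 × 346.0² / (π² × 1.06×10^7) = 14.70 in⁴
Solid circle: I = πd⁴/64  ⇒  d = (64I/π)^(1/4) = (64×14.70/π)^(1/4) = 4.16 in

d ≈ 4.16 in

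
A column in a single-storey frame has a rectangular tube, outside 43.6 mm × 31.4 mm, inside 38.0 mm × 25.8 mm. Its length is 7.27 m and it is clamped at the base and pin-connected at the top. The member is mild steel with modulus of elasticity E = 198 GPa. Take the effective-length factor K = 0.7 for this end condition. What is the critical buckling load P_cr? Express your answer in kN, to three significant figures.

P_cr ≈ 4.38 kN

Weak-axis I_min = (h_o·b_o³ − h_i·b_i³)/12 with b_o = 31.4, b_i = 25.80 mm (shorter outer/inner sides).
I_min = (43.6×31.4³ − 38.00×25.80³)/12 = 5.810×10^4 mm⁴
I = 5.810×10^4 mm⁴ = 5.810×10^-8 m⁴
Effective length L_e = K·L = 0.7 × 7.27 = 5.089 m
P_cr = π²EI / L_e² = π² × 198×10⁹ × 5.810×10^-8 / 5.089² = 4.384×10^3 N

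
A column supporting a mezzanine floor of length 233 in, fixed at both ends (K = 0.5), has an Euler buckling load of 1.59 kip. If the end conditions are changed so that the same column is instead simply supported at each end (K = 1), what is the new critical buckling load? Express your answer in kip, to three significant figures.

P_cr ≈ 0.398 kip

P_cr ∝ 1/K², so P_cr,new = P_cr,old × (K_old/K_new)² = 1.59 × (0.5/1)²
= 1.59 × 0.2500 = 0.398 kip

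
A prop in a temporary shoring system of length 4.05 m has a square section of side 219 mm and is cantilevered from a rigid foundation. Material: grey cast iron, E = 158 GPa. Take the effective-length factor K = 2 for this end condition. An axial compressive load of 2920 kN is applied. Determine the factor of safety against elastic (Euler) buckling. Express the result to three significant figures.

n ≈ 1.56

I = a⁴/12 = 219⁴/12 = 1.917×10^8 mm⁴
I = 1.917×10^8 mm⁴ = 1.917×10^-4 m⁴
Effective length L_e = K·L = 2 × 4.05 = 8.100 m
P_cr = π²EI / L_e² = π² × 158×10⁹ × 1.917×10^-4 / 8.100² = 4.556×10^6 N
Factor of safety n = P_cr / P = 4556.0 / 2920 = 1.56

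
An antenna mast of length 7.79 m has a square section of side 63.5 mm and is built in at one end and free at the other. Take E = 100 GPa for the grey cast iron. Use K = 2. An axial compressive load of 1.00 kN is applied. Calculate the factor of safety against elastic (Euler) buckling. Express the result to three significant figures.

I = a⁴/12 = 63.5⁴/12 = 1.355×10^6 mm⁴
I = 1.355×10^6 mm⁴ = 1.355×10^-6 m⁴
Effective length L_e = K·L = 2 × 7.79 = 15.58 m
P_cr = π²EI / L_e² = π² × 100×10⁹ × 1.355×10^-6 / 15.58² = 5.509×10^3 N
Factor of safety n = P_cr / P = 5.5091 / 1.00 = 5.51

n ≈ 5.51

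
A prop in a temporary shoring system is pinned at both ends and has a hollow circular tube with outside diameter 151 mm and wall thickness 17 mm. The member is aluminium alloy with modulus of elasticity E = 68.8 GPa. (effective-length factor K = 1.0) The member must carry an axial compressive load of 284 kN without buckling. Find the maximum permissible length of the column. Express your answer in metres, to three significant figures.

Inner diameter d_i = 151 − 2×17 = 117.0 mm
I = π(d_o⁴ − d_i⁴)/64 = π(151⁴ − 117.0⁴)/64 = 1.632×10^7 mm⁴
I = 1.632×10^-5 m⁴
At the buckling limit P_cr = P = 2.840×10^5 N
From P_cr = π²EI/(K·L)²:  L = (1/K)·√(π²EI/P_cr) = (1/1)·√(π²×6.88×10^10×1.632×10^-5/2.840×10^5)
L = 6.25 m

L_max ≈ 6.25 m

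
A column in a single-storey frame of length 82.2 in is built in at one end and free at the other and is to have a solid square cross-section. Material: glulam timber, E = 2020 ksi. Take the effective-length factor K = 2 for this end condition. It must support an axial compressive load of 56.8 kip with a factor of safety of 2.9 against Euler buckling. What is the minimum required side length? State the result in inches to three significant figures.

a ≈ 7.19 in

Required P_cr = n·P = 2.9 × 56.8 = 164.7 kip
L_e = K·L = 2 × 82.2 = 164.4 in
Required I = P_cr·L_e²/(π²E) = 1.647×10^5 × 164.4² / (π² × 2.02×10^6) = 223.3 in⁴
Solid square: I = a⁴/12  ⇒  a = (12I)^(1/4) = (12×223.3)^(1/4) = 7.19 in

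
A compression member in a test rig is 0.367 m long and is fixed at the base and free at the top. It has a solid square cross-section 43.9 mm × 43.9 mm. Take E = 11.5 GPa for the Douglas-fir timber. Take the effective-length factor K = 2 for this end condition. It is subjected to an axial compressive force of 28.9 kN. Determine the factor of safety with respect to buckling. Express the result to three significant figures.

n ≈ 2.26

I = a⁴/12 = 43.9⁴/12 = 3.095×10^5 mm⁴
I = 3.095×10^5 mm⁴ = 3.095×10^-7 m⁴
Effective length L_e = K·L = 2 × 0.367 = 0.7340 m
P_cr = π²EI / L_e² = π² × 11.5×10⁹ × 3.095×10^-7 / 0.7340² = 6.521×10^4 N
Factor of safety n = P_cr / P = 65.205 / 28.9 = 2.26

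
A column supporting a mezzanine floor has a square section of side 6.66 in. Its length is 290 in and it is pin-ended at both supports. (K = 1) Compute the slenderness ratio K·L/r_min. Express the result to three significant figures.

I = a⁴/12 = 6.66⁴/12 = 164.0 in⁴
A = 44.36 in²;  r_min = √(I/A) = √(164.0/44.36) = 1.923 in
L_e = K·L = 1 × 290 = 290.0 in
λ = L_e / r_min = 290.00 / 1.923 = 151

λ ≈ 151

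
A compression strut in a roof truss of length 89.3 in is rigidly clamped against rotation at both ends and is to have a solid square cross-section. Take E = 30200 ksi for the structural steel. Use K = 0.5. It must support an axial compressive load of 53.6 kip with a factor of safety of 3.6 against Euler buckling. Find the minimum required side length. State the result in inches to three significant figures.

Required P_cr = n·P = 3.6 × 53.6 = 193.0 kip
L_e = K·L = 0.5 × 89.3 = 44.65 in
Required I = P_cr·L_e²/(π²E) = 1.930×10^5 × 44.65² / (π² × 3.02×10^7) = 1.291 in⁴
Solid square: I = a⁴/12  ⇒  a = (12I)^(1/4) = (12×1.291)^(1/4) = 1.98 in

a ≈ 1.98 in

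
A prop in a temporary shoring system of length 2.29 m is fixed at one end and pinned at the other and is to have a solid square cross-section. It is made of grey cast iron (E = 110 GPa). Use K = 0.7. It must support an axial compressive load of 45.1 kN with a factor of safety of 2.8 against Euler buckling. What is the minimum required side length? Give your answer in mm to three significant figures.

a ≈ 43.5 mm

Required P_cr = n·P = 2.8 × 45.1 = 126.3 kN
L_e = K·L = 0.7 × 2.29 = 1.603 m
Required I = P_cr·L_e²/(π²E) = 1.263×10^5 × 1.603² / (π² × 1.10×10^11) = 2.989×10^-7 m⁴
I_req = 2.989×10^5 mm⁴
Solid square: I = a⁴/12  ⇒  a = (12I)^(1/4) = (12×2.989×10^5)^(1/4) = 43.5 mm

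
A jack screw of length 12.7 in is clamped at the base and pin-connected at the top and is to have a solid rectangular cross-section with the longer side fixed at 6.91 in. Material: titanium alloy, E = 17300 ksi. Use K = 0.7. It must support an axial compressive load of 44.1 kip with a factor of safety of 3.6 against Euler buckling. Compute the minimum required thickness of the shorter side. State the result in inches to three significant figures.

b ≈ 0.503 in

Required P_cr = n·P = 3.6 × 44.1 = 158.8 kip
L_e = K·L = 0.7 × 12.7 = 8.890 in
Required I = P_cr·L_e²/(π²E) = 1.588×10^5 × 8.890² / (π² × 1.73×10^7) = 7.349×10^-2 in⁴
Rectangle, weak axis: I_min = h·b³/12 with h = 6.91 in fixed  ⇒  b = (12I/h)^(1/3) = 0.503 in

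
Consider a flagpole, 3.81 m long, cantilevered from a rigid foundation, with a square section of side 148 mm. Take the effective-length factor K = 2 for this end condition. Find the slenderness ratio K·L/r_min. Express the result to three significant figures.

λ ≈ 178

For a square r = a/√12 = 148/√12 = 42.72 mm
L_e = K·L = 2 × 3.81 m = 7.620 m = 7620.0 mm
λ = L_e / r_min = 7620.0 / 42.72 = 178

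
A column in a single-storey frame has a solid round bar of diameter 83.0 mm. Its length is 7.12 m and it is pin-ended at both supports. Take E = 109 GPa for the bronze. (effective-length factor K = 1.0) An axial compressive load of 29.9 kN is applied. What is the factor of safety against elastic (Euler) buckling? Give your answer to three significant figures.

n ≈ 1.65

I = πd⁴/64 = π×83.0⁴/64 = 2.330×10^6 mm⁴
I = 2.330×10^6 mm⁴ = 2.330×10^-6 m⁴
Effective length L_e = K·L = 1 × 7.12 = 7.120 m
P_cr = π²EI / L_e² = π² × 109×10⁹ × 2.330×10^-6 / 7.120² = 4.944×10^4 N
Factor of safety n = P_cr / P = 49.437 / 29.9 = 1.65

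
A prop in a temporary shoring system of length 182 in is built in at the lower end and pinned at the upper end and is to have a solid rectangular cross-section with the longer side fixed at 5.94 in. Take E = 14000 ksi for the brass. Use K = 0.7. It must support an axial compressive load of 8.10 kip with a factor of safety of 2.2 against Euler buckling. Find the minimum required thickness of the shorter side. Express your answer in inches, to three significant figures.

Required P_cr = n·P = 2.2 × 8.10 = 17.82 kip
L_e = K·L = 0.7 × 182 = 127.4 in
Required I = P_cr·L_e²/(π²E) = 1.782×10^4 × 127.4² / (π² × 1.40×10^7) = 2.093 in⁴
Rectangle, weak axis: I_min = h·b³/12 with h = 5.94 in fixed  ⇒  b = (12I/h)^(1/3) = 1.62 in

b ≈ 1.62 in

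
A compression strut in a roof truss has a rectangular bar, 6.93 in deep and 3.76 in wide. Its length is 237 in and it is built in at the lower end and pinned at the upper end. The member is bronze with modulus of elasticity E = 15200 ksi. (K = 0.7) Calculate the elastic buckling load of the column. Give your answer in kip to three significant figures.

Buckling occurs about the weak axis: I_min = h·b³/12 with b = 3.76 in (the shorter side).
I_min = 6.93×3.76³/12 = 30.70 in⁴
Effective length L_e = K·L = 0.7 × 237 = 165.9 in
P_cr = π²EI / L_e² = π² × 15200×10³ × 30.70 / 165.9² = 1.673×10^5 lb

P_cr ≈ 167 kip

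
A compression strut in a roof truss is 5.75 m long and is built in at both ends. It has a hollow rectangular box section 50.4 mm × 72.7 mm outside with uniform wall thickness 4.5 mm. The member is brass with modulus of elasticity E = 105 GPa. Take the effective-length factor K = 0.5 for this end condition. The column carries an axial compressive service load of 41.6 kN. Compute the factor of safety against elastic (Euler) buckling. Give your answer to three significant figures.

Inner dimensions: h_i = 72.7 − 2×4.5 = 63.70 mm, b_i = 50.4 − 2×4.5 = 41.40 mm
Weak-axis I_min = (h_o·b_o³ − h_i·b_i³)/12 with b_o = 50.4, b_i = 41.40 mm (shorter outer/inner sides).
I_min = (72.7×50.4³ − 63.70×41.40³)/12 = 3.989×10^5 mm⁴
I = 3.989×10^5 mm⁴ = 3.989×10^-7 m⁴
Effective length L_e = K·L = 0.5 × 5.75 = 2.875 m
P_cr = π²EI / L_e² = π² × 105×10⁹ × 3.989×10^-7 / 2.875² = 5.002×10^4 N
Factor of safety n = P_cr / P = 50.018 / 41.6 = 1.20

n ≈ 1.20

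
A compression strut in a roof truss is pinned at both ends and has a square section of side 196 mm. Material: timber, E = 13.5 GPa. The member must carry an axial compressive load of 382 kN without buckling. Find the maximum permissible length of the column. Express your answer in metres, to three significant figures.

I = a⁴/12 = 196⁴/12 = 1.230×10^8 mm⁴
I = 1.230×10^-4 m⁴
At the buckling limit P_cr = P = 3.820×10^5 N
From P_cr = π²EI/(K·L)²:  L = (1/K)·√(π²EI/P_cr) = (1/1)·√(π²×1.35×10^10×1.230×10^-4/3.820×10^5)
L = 6.55 m

L_max ≈ 6.55 m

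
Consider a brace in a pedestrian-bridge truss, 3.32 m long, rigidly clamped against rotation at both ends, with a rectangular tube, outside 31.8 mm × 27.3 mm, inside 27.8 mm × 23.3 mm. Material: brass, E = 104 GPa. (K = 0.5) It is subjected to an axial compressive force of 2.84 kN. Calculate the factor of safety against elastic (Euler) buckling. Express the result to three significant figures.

Weak-axis I_min = (h_o·b_o³ − h_i·b_i³)/12 with b_o = 27.3, b_i = 23.30 mm (shorter outer/inner sides).
I_min = (31.8×27.3³ − 27.80×23.30³)/12 = 2.461×10^4 mm⁴
I = 2.461×10^4 mm⁴ = 2.461×10^-8 m⁴
Effective length L_e = K·L = 0.5 × 3.32 = 1.660 m
P_cr = π²EI / L_e² = π² × 104×10⁹ × 2.461×10^-8 / 1.660² = 9.168×10^3 N
Factor of safety n = P_cr / P = 9.1684 / 2.84 = 3.23

n ≈ 3.23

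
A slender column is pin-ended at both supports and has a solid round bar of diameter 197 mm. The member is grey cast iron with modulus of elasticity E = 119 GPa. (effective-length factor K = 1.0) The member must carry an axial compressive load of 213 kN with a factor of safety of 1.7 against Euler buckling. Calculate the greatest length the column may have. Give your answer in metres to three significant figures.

L_max ≈ 15.5 m

I = πd⁴/64 = π×197⁴/64 = 7.393×10^7 mm⁴
I = 7.393×10^-5 m⁴
Required critical load P_cr = n·P = 1.7 × 213 = 362.1 kN = 3.621×10^5 N
From P_cr = π²EI/(K·L)²:  L = (1/K)·√(π²EI/P_cr) = (1/1)·√(π²×1.19×10^11×7.393×10^-5/3.621×10^5)
L = 15.5 m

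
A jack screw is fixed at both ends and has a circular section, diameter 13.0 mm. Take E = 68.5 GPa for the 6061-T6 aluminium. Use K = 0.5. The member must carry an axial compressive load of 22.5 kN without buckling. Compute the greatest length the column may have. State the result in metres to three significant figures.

L_max ≈ 0.410 m

I = πd⁴/64 = π×13.0⁴/64 = 1.402×10^3 mm⁴
I = 1.402×10^-9 m⁴
At the buckling limit P_cr = P = 2.250×10^4 N
From P_cr = π²EI/(K·L)²:  L = (1/K)·√(π²EI/P_cr) = (1/0.5)·√(π²×6.85×10^10×1.402×10^-9/2.250×10^4)
L = 0.410 m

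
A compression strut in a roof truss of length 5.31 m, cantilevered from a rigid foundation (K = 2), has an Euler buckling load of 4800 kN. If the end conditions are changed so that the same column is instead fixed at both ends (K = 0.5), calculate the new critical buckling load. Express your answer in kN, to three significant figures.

P_cr ∝ 1/K², so P_cr,new = P_cr,old × (K_old/K_new)² = 4800 × (2/0.5)²
= 4800 × 16.00 = 76800 kN

P_cr ≈ 76800 kN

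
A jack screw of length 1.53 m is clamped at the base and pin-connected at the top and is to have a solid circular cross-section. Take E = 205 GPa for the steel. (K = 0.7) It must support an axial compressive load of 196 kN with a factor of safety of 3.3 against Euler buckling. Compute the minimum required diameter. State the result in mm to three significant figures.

Required P_cr = n·P = 3.3 × 196 = 646.8 kN
L_e = K·L = 0.7 × 1.53 = 1.071 m
Required I = P_cr·L_e²/(π²E) = 6.468×10^5 × 1.071² / (π² × 2.05×10^11) = 3.667×10^-7 m⁴
I_req = 3.667×10^5 mm⁴
Solid circle: I = πd⁴/64  ⇒  d = (64I/π)^(1/4) = (64×3.667×10^5/π)^(1/4) = 52.3 mm

d ≈ 52.3 mm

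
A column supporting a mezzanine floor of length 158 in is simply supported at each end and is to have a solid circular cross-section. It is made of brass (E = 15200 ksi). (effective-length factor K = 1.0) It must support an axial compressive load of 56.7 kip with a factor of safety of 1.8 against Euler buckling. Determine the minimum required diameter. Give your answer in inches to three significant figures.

Required P_cr = n·P = 1.8 × 56.7 = 102.1 kip
L_e = K·L = 1 × 158 = 158.0 in
Required I = P_cr·L_e²/(π²E) = 1.021×10^5 × 158.0² / (π² × 1.52×10^7) = 16.98 in⁴
Solid circle: I = πd⁴/64  ⇒  d = (64I/π)^(1/4) = (64×16.98/π)^(1/4) = 4.31 in

d ≈ 4.31 in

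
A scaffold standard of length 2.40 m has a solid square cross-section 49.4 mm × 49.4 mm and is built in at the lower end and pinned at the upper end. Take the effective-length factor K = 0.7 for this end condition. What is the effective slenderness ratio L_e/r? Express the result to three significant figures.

I = a⁴/12 = 49.4⁴/12 = 4.963×10^5 mm⁴
A = 2.440×10^3 mm²;  r_min = √(I/A) = √(4.963×10^5/2.440×10^3) = 14.26 mm
L_e = K·L = 0.7 × 2.40 m = 1.680 m = 1680.0 mm
λ = L_e / r_min = 1680.0 / 14.26 = 118

λ ≈ 118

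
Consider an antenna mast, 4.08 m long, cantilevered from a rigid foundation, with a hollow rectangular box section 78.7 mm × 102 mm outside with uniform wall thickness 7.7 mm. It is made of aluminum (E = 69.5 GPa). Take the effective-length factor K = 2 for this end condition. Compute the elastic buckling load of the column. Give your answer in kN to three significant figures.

P_cr ≈ 23.8 kN

Inner dimensions: h_i = 102 − 2×7.7 = 86.60 mm, b_i = 78.7 − 2×7.7 = 63.30 mm
Weak-axis I_min = (h_o·b_o³ − h_i·b_i³)/12 with b_o = 78.7, b_i = 63.30 mm (shorter outer/inner sides).
I_min = (102×78.7³ − 86.60×63.30³)/12 = 2.313×10^6 mm⁴
I = 2.313×10^6 mm⁴ = 2.313×10^-6 m⁴
Effective length L_e = K·L = 2 × 4.08 = 8.160 m
P_cr = π²EI / L_e² = π² × 69.5×10⁹ × 2.313×10^-6 / 8.160² = 2.383×10^4 N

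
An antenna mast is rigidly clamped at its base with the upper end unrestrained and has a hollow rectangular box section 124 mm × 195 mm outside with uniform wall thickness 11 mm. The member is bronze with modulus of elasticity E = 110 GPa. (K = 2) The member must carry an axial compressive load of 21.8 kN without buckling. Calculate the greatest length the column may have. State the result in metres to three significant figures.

Inner dimensions: h_i = 195 − 2×11 = 173.0 mm, b_i = 124 − 2×11 = 102.0 mm
Weak-axis I_min = (h_o·b_o³ − h_i·b_i³)/12 with b_o = 124, b_i = 102.0 mm (shorter outer/inner sides).
I_min = (195×124³ − 173.0×102.0³)/12 = 1.568×10^7 mm⁴
I = 1.568×10^-5 m⁴
At the buckling limit P_cr = P = 2.180×10^4 N
From P_cr = π²EI/(K·L)²:  L = (1/K)·√(π²EI/P_cr) = (1/2)·√(π²×1.10×10^11×1.568×10^-5/2.180×10^4)
L = 14.0 m

L_max ≈ 14.0 m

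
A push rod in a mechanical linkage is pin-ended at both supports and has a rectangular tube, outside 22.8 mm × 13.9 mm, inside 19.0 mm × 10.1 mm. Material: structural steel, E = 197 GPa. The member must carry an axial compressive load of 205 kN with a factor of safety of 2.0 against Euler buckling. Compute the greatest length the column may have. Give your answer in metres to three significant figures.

L_max ≈ 0.128 m

Weak-axis I_min = (h_o·b_o³ − h_i·b_i³)/12 with b_o = 13.9, b_i = 10.10 mm (shorter outer/inner sides).
I_min = (22.8×13.9³ − 19.00×10.10³)/12 = 3.471×10^3 mm⁴
I = 3.471×10^-9 m⁴
Required critical load P_cr = n·P = 2.0 × 205 = 410.0 kN = 4.100×10^5 N
From P_cr = π²EI/(K·L)²:  L = (1/K)·√(π²EI/P_cr) = (1/1)·√(π²×1.97×10^11×3.471×10^-9/4.100×10^5)
L = 0.128 m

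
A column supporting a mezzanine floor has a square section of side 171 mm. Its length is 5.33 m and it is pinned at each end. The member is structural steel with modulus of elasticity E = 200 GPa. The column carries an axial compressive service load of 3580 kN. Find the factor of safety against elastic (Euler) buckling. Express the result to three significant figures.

n ≈ 1.38

I = a⁴/12 = 171⁴/12 = 7.125×10^7 mm⁴
I = 7.125×10^7 mm⁴ = 7.125×10^-5 m⁴
Effective length L_e = K·L = 1 × 5.33 = 5.330 m
P_cr = π²EI / L_e² = π² × 200×10⁹ × 7.125×10^-5 / 5.330² = 4.951×10^6 N
Factor of safety n = P_cr / P = 4950.8 / 3580 = 1.38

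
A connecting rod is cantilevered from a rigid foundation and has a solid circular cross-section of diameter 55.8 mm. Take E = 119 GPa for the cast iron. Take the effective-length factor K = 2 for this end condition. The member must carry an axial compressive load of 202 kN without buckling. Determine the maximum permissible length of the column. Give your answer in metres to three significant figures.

I = πd⁴/64 = π×55.8⁴/64 = 4.759×10^5 mm⁴
I = 4.759×10^-7 m⁴
At the buckling limit P_cr = P = 2.020×10^5 N
From P_cr = π²EI/(K·L)²:  L = (1/K)·√(π²EI/P_cr) = (1/2)·√(π²×1.19×10^11×4.759×10^-7/2.020×10^5)
L = 0.832 m

L_max ≈ 0.832 m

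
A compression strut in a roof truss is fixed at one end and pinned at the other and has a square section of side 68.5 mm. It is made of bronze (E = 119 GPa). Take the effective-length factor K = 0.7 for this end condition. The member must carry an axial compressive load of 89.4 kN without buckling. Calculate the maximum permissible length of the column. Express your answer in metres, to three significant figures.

L_max ≈ 7.01 m

I = a⁴/12 = 68.5⁴/12 = 1.835×10^6 mm⁴
I = 1.835×10^-6 m⁴
At the buckling limit P_cr = P = 8.940×10^4 N
From P_cr = π²EI/(K·L)²:  L = (1/K)·√(π²EI/P_cr) = (1/0.7)·√(π²×1.19×10^11×1.835×10^-6/8.940×10^4)
L = 7.01 m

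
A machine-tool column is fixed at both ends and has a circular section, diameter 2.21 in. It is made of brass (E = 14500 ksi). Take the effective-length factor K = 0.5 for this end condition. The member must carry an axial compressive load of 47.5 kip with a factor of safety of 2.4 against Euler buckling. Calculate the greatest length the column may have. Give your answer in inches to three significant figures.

L_max ≈ 76.7 in

I = πd⁴/64 = π×2.21⁴/64 = 1.171 in⁴
Required critical load P_cr = n·P = 2.4 × 47.5 = 114.0 kip = 1.140×10^5 lb
From P_cr = π²EI/(K·L)²:  L = (1/K)·√(π²EI/P_cr) = (1/0.5)·√(π²×1.45×10^7×1.171/1.140×10^5)
L = 76.7 in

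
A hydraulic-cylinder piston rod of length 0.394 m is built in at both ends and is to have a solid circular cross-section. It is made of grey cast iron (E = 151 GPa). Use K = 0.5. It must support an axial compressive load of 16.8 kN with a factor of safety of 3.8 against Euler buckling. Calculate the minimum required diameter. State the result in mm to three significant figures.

Required P_cr = n·P = 3.8 × 16.8 = 63.84 kN
L_e = K·L = 0.5 × 0.394 = 0.1970 m
Required I = P_cr·L_e²/(π²E) = 6.384×10^4 × 0.1970² / (π² × 1.51×10^11) = 1.662×10^-9 m⁴
I_req = 1.662×10^3 mm⁴
Solid circle: I = πd⁴/64  ⇒  d = (64I/π)^(1/4) = (64×1.662×10^3/π)^(1/4) = 13.6 mm

d ≈ 13.6 mm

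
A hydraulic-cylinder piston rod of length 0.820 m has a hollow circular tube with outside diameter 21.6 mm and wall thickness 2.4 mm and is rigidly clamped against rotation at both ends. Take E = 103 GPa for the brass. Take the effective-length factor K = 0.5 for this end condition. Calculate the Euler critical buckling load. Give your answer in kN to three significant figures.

Inner diameter d_i = 21.6 − 2×2.4 = 16.80 mm
I = π(d_o⁴ − d_i⁴)/64 = π(21.6⁴ − 16.80⁴)/64 = 6.775×10^3 mm⁴
I = 6.775×10^3 mm⁴ = 6.775×10^-9 m⁴
Effective length L_e = K·L = 0.5 × 0.820 = 0.4100 m
P_cr = π²EI / L_e² = π² × 103×10⁹ × 6.775×10^-9 / 0.4100² = 4.097×10^4 N

P_cr ≈ 41.0 kN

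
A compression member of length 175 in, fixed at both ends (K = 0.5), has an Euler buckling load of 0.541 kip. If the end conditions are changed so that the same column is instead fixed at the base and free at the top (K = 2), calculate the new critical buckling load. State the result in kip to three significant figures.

P_cr ≈ 0.0338 kip

P_cr ∝ 1/K², so P_cr,new = P_cr,old × (K_old/K_new)² = 0.541 × (0.5/2)²
= 0.541 × 0.06250 = 0.0338 kip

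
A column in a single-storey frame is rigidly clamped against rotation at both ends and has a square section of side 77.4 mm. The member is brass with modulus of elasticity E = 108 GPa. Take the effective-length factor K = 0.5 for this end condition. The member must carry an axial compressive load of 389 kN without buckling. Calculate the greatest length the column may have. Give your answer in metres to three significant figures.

I = a⁴/12 = 77.4⁴/12 = 2.991×10^6 mm⁴
I = 2.991×10^-6 m⁴
At the buckling limit P_cr = P = 3.890×10^5 N
From P_cr = π²EI/(K·L)²:  L = (1/K)·√(π²EI/P_cr) = (1/0.5)·√(π²×1.08×10^11×2.991×10^-6/3.890×10^5)
L = 5.73 m

L_max ≈ 5.73 m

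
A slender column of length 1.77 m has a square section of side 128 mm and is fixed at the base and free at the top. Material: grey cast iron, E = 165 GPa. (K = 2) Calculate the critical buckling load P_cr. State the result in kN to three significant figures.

P_cr ≈ 2910 kN

I = a⁴/12 = 128⁴/12 = 2.237×10^7 mm⁴
I = 2.237×10^7 mm⁴ = 2.237×10^-5 m⁴
Effective length L_e = K·L = 2 × 1.77 = 3.540 m
P_cr = π²EI / L_e² = π² × 165×10⁹ × 2.237×10^-5 / 3.540² = 2.907×10^6 N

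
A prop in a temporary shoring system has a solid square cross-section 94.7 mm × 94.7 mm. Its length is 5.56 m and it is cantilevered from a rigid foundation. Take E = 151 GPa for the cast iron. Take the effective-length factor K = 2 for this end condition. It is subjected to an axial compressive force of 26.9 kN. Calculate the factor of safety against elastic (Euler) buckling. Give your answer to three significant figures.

I = a⁴/12 = 94.7⁴/12 = 6.702×10^6 mm⁴
I = 6.702×10^6 mm⁴ = 6.702×10^-6 m⁴
Effective length L_e = K·L = 2 × 5.56 = 11.12 m
P_cr = π²EI / L_e² = π² × 151×10⁹ × 6.702×10^-6 / 11.12² = 8.078×10^4 N
Factor of safety n = P_cr / P = 80.777 / 26.9 = 3.00

n ≈ 3.00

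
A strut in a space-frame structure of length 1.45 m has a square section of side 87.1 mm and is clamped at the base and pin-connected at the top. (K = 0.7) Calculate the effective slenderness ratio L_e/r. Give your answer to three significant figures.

For a square r = a/√12 = 87.1/√12 = 25.14 mm
L_e = K·L = 0.7 × 1.45 m = 1.015 m = 1015.0 mm
λ = L_e / r_min = 1015.0 / 25.14 = 40.4

λ ≈ 40.4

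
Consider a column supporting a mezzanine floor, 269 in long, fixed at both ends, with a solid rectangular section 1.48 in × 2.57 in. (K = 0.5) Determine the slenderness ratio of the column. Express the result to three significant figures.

λ ≈ 315

For a rectangle r_min = b/√12 = 1.48/√12 = 0.4272 in
L_e = K·L = 0.5 × 269 = 134.5 in
λ = L_e / r_min = 134.50 / 0.4272 = 315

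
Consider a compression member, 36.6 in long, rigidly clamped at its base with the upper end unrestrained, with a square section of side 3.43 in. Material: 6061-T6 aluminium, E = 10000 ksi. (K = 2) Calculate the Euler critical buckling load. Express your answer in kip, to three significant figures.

I = a⁴/12 = 3.43⁴/12 = 11.53 in⁴
Effective length L_e = K·L = 2 × 36.6 = 73.20 in
P_cr = π²EI / L_e² = π² × 10000×10³ × 11.53 / 73.20² = 2.125×10^5 lb

P_cr ≈ 212 kip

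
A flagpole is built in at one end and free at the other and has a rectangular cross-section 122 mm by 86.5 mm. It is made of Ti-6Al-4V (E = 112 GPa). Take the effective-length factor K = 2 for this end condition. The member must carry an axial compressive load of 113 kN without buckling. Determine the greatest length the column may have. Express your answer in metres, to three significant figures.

L_max ≈ 4.01 m

Buckling occurs about the weak axis: I_min = h·b³/12 with b = 86.5 mm (the shorter side).
I_min = 122×86.5³/12 = 6.580×10^6 mm⁴
I = 6.580×10^-6 m⁴
At the buckling limit P_cr = P = 1.130×10^5 N
From P_cr = π²EI/(K·L)²:  L = (1/K)·√(π²EI/P_cr) = (1/2)·√(π²×1.12×10^11×6.580×10^-6/1.130×10^5)
L = 4.01 m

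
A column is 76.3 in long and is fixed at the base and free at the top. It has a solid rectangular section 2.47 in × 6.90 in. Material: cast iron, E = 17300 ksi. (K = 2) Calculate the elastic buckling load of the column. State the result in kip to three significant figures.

Buckling occurs about the weak axis: I_min = h·b³/12 with b = 2.47 in (the shorter side).
I_min = 6.90×2.47³/12 = 8.665 in⁴
Effective length L_e = K·L = 2 × 76.3 = 152.6 in
P_cr = π²EI / L_e² = π² × 17300×10³ × 8.665 / 152.6² = 6.353×10^4 lb

P_cr ≈ 63.5 kip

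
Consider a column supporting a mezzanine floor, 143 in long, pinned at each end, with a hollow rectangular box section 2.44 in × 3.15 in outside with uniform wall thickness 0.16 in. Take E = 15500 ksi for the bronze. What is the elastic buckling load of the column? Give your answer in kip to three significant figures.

Inner dimensions: h_i = 3.15 − 2×0.16 = 2.830 in, b_i = 2.44 − 2×0.16 = 2.120 in
Weak-axis I_min = (h_o·b_o³ − h_i·b_i³)/12 with b_o = 2.44, b_i = 2.120 in (shorter outer/inner sides).
I_min = (3.15×2.44³ − 2.830×2.120³)/12 = 1.566 in⁴
Effective length L_e = K·L = 1 × 143 = 143.0 in
P_cr = π²EI / L_e² = π² × 15500×10³ × 1.566 / 143.0² = 1.172×10^4 lb

P_cr ≈ 11.7 kip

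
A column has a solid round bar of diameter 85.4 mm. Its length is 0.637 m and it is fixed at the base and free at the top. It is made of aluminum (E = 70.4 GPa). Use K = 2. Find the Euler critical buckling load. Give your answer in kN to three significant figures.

P_cr ≈ 1120 kN

I = πd⁴/64 = π×85.4⁴/64 = 2.611×10^6 mm⁴
I = 2.611×10^6 mm⁴ = 2.611×10^-6 m⁴
Effective length L_e = K·L = 2 × 0.637 = 1.274 m
P_cr = π²EI / L_e² = π² × 70.4×10⁹ × 2.611×10^-6 / 1.274² = 1.118×10^6 N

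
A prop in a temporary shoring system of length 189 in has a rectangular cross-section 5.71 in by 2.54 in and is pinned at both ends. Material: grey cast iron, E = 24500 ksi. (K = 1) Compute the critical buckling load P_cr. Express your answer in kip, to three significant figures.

P_cr ≈ 52.8 kip

Buckling occurs about the weak axis: I_min = h·b³/12 with b = 2.54 in (the shorter side).
I_min = 5.71×2.54³/12 = 7.798 in⁴
Effective length L_e = K·L = 1 × 189 = 189.0 in
P_cr = π²EI / L_e² = π² × 24500×10³ × 7.798 / 189.0² = 5.278×10^4 lb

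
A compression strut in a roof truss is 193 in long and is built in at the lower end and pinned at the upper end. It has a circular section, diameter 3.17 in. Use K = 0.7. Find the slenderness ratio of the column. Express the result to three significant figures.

For a solid circle r = d/4 = 3.17/4 = 0.7925 in
L_e = K·L = 0.7 × 193 = 135.1 in
λ = L_e / r_min = 135.10 / 0.7925 = 170

λ ≈ 170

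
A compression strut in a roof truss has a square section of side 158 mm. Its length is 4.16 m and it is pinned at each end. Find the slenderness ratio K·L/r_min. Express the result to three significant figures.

For a square r = a/√12 = 158/√12 = 45.61 mm
L_e = K·L = 1 × 4.16 m = 4.160 m = 4160.0 mm
λ = L_e / r_min = 4160.0 / 45.61 = 91.2

λ ≈ 91.2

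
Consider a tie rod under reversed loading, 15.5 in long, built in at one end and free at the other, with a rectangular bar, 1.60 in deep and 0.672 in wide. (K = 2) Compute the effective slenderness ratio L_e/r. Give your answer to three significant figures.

Buckling occurs about the weak axis: I_min = h·b³/12 with b = 0.672 in (the shorter side).
I_min = 1.60×0.672³/12 = 4.046×10^-2 in⁴
A = 1.075 in²;  r_min = √(I/A) = √(4.046×10^-2/1.075) = 0.1940 in
L_e = K·L = 2 × 15.5 = 31.00 in
λ = L_e / r_min = 31.000 / 0.1940 = 160

λ ≈ 160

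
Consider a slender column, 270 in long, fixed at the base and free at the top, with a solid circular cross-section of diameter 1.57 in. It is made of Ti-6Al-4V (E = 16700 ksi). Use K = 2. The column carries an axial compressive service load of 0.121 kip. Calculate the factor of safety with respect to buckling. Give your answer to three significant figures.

n ≈ 1.39

I = πd⁴/64 = π×1.57⁴/64 = 0.2982 in⁴
Effective length L_e = K·L = 2 × 270 = 540.0 in
P_cr = π²EI / L_e² = π² × 16700×10³ × 0.2982 / 540.0² = 168.6 lb
Factor of safety n = P_cr / P = 0.16858 / 0.121 = 1.39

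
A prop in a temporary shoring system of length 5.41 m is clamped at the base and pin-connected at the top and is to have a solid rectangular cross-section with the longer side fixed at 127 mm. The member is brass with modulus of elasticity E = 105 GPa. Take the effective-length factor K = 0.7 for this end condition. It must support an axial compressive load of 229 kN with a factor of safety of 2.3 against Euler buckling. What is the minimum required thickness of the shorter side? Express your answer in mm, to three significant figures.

b ≈ 88.3 mm

Required P_cr = n·P = 2.3 × 229 = 526.7 kN
L_e = K·L = 0.7 × 5.41 = 3.787 m
Required I = P_cr·L_e²/(π²E) = 5.267×10^5 × 3.787² / (π² × 1.05×10^11) = 7.289×10^-6 m⁴
I_req = 7.289×10^6 mm⁴
Rectangle, weak axis: I_min = h·b³/12 with h = 127 mm fixed  ⇒  b = (12I/h)^(1/3) = 88.3 mm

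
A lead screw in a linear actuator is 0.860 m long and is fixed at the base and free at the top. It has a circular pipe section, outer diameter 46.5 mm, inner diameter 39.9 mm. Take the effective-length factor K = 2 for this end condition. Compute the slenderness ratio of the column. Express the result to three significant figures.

λ ≈ 112

d_o = 46.5 mm, d_i = 39.9 mm
I = π(d_o⁴ − d_i⁴)/64 = π(46.5⁴ − 39.90⁴)/64 = 1.051×10^5 mm⁴
A = 447.9 mm²;  r_min = √(I/A) = √(1.051×10^5/447.9) = 15.32 mm
L_e = K·L = 2 × 0.860 m = 1.720 m = 1720.0 mm
λ = L_e / r_min = 1720.0 / 15.32 = 112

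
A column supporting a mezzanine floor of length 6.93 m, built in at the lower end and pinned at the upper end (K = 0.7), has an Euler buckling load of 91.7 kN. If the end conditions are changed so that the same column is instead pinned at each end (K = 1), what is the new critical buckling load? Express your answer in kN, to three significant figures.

P_cr ∝ 1/K², so P_cr,new = P_cr,old × (K_old/K_new)² = 91.7 × (0.7/1)²
= 91.7 × 0.4900 = 44.9 kN

P_cr ≈ 44.9 kN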